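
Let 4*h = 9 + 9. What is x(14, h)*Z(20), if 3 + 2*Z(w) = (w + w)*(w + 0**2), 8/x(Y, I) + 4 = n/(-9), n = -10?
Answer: -14346/13 ≈ -1103.5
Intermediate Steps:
h = 9/2 (h = (9 + 9)/4 = (1/4)*18 = 9/2 ≈ 4.5000)
x(Y, I) = -36/13 (x(Y, I) = 8/(-4 - 10/(-9)) = 8/(-4 - 10*(-1/9)) = 8/(-4 + 10/9) = 8/(-26/9) = 8*(-9/26) = -36/13)
Z(w) = -3/2 + w**2 (Z(w) = -3/2 + ((w + w)*(w + 0**2))/2 = -3/2 + ((2*w)*(w + 0))/2 = -3/2 + ((2*w)*w)/2 = -3/2 + (2*w**2)/2 = -3/2 + w**2)
x(14, h)*Z(20) = -36*(-3/2 + 20**2)/13 = -36*(-3/2 + 400)/13 = -36/13*797/2 = -14346/13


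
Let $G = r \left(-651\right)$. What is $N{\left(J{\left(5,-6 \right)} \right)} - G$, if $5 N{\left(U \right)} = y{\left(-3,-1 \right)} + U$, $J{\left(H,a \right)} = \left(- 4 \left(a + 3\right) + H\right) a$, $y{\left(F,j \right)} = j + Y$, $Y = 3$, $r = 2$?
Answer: $1282$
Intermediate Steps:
$y{\left(F,j \right)} = 3 + j$ ($y{\left(F,j \right)} = j + 3 = 3 + j$)
$J{\left(H,a \right)} = a \left(-12 + H - 4 a\right)$ ($J{\left(H,a \right)} = \left(- 4 \left(3 + a\right) + H\right) a = \left(\left(-12 - 4 a\right) + H\right) a = \left(-12 + H - 4 a\right) a = a \left(-12 + H - 4 a\right)$)
$N{\left(U \right)} = \frac{2}{5} + \frac{U}{5}$ ($N{\left(U \right)} = \frac{\left(3 - 1\right) + U}{5} = \frac{2 + U}{5} = \frac{2}{5} + \frac{U}{5}$)
$G = -1302$ ($G = 2 \left(-651\right) = -1302$)
$N{\left(J{\left(5,-6 \right)} \right)} - G = \left(\frac{2}{5} + \frac{\left(-6\right) \left(-12 + 5 - -24\right)}{5}\right) - -1302 = \left(\frac{2}{5} + \frac{\left(-6\right) \left(-12 + 5 + 24\right)}{5}\right) + 1302 = \left(\frac{2}{5} + \frac{\left(-6\right) 17}{5}\right) + 1302 = \left(\frac{2}{5} + \frac{1}{5} \left(-102\right)\right) + 1302 = \left(\frac{2}{5} - \frac{102}{5}\right) + 1302 = -20 + 1302 = 1282$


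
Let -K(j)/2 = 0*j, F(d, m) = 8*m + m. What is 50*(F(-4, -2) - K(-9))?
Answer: -900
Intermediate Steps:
F(d, m) = 9*m
K(j) = 0 (K(j) = -0*j = -2*0 = 0)
50*(F(-4, -2) - K(-9)) = 50*(9*(-2) - 1*0) = 50*(-18 + 0) = 50*(-18) = -900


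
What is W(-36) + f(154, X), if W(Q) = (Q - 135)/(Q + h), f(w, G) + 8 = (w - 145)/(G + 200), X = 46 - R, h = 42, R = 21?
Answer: -1823/50 ≈ -36.460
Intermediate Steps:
X = 25 (X = 46 - 1*21 = 46 - 21 = 25)
f(w, G) = -8 + (-145 + w)/(200 + G) (f(w, G) = -8 + (w - 145)/(G + 200) = -8 + (-145 + w)/(200 + G))
W(Q) = (-135 + Q)/(42 + Q) (W(Q) = (Q - 135)/(Q + 42) = (-135 + Q)/(42 + Q))
W(-36) + f(154, X) = (-135 - 36)/(42 - 36) + (-1745 + 154 - 8*25)/(200 + 25) = -171/6 + (-1745 + 154 - 200)/225 = (⅙)*(-171) + (1/225)*(-1791) = -57/2 - 199/25 = -1823/50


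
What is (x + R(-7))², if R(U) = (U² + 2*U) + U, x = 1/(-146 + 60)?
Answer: 5793649/7396 ≈ 783.35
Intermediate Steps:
x = -1/86 (x = 1/(-86) = -1/86 ≈ -0.011628)
R(U) = U² + 3*U
(x + R(-7))² = (-1/86 - 7*(3 - 7))² = (-1/86 - 7*(-4))² = (-1/86 + 28)² = (2407/86)² = 5793649/7396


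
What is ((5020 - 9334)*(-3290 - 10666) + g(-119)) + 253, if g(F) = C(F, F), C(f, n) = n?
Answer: 60206318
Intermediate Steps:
g(F) = F
((5020 - 9334)*(-3290 - 10666) + g(-119)) + 253 = ((5020 - 9334)*(-3290 - 10666) - 119) + 253 = (-4314*(-13956) - 119) + 253 = (60206184 - 119) + 253 = 60206065 + 253 = 60206318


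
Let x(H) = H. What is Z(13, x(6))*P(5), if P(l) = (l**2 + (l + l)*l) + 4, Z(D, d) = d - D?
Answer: -553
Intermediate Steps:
P(l) = 4 + 3*l**2 (P(l) = (l**2 + (2*l)*l) + 4 = (l**2 + 2*l**2) + 4 = 3*l**2 + 4 = 4 + 3*l**2)
Z(13, x(6))*P(5) = (6 - 1*13)*(4 + 3*5**2) = (6 - 13)*(4 + 3*25) = -7*(4 + 75) = -7*79 = -553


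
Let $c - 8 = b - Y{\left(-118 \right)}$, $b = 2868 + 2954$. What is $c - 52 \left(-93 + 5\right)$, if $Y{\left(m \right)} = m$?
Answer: $10524$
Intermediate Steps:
$b = 5822$
$c = 5948$ ($c = 8 + \left(5822 - -118\right) = 8 + \left(5822 + 118\right) = 8 + 5940 = 5948$)
$c - 52 \left(-93 + 5\right) = 5948 - 52 \left(-93 + 5\right) = 5948 - -4576 = 5948 + 4576 = 10524$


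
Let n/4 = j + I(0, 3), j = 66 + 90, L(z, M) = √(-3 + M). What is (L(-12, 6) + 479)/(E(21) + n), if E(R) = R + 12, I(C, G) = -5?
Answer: 479/637 + √3/637 ≈ 0.75468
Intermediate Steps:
E(R) = 12 + R
j = 156
n = 604 (n = 4*(156 - 5) = 4*151 = 604)
(L(-12, 6) + 479)/(E(21) + n) = (√(-3 + 6) + 479)/((12 + 21) + 604) = (√3 + 479)/(33 + 604) = (479 + √3)/637 = (479 + √3)*(1/637) = 479/637 + √3/637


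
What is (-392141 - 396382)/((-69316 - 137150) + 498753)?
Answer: -262841/97429 ≈ -2.6978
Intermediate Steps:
(-392141 - 396382)/((-69316 - 137150) + 498753) = -788523/(-206466 + 498753) = -788523/292287 = -788523*1/292287 = -262841/97429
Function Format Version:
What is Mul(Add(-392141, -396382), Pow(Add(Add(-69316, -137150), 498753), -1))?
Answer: Rational(-262841, 97429) ≈ -2.6978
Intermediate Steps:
Mul(Add(-392141, -396382), Pow(Add(Add(-69316, -137150), 498753), -1)) = Mul(-788523, Pow(Add(-206466, 498753), -1)) = Mul(-788523, Pow(292287, -1)) = Mul(-788523, Rational(1, 292287)) = Rational(-262841, 97429)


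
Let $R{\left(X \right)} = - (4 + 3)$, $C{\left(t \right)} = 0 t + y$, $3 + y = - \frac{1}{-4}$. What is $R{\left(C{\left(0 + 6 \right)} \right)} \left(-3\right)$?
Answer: $21$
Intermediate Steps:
$y = - \frac{11}{4}$ ($y = -3 - \frac{1}{-4} = -3 - - \frac{1}{4} = -3 + \frac{1}{4} = - \frac{11}{4} \approx -2.75$)
$C{\left(t \right)} = - \frac{11}{4}$ ($C{\left(t \right)} = 0 t - \frac{11}{4} = 0 - \frac{11}{4} = - \frac{11}{4}$)
$R{\left(X \right)} = -7$ ($R{\left(X \right)} = \left(-1\right) 7 = -7$)
$R{\left(C{\left(0 + 6 \right)} \right)} \left(-3\right) = \left(-7\right) \left(-3\right) = 21$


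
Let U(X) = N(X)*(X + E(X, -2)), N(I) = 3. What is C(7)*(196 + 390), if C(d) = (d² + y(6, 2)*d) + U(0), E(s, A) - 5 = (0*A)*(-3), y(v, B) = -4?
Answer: 21096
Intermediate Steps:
E(s, A) = 5 (E(s, A) = 5 + (0*A)*(-3) = 5 + 0*(-3) = 5 + 0 = 5)
U(X) = 15 + 3*X (U(X) = 3*(X + 5) = 3*(5 + X) = 15 + 3*X)
C(d) = 15 + d² - 4*d (C(d) = (d² - 4*d) + (15 + 3*0) = (d² - 4*d) + (15 + 0) = (d² - 4*d) + 15 = 15 + d² - 4*d)
C(7)*(196 + 390) = (15 + 7² - 4*7)*(196 + 390) = (15 + 49 - 28)*586 = 36*586 = 21096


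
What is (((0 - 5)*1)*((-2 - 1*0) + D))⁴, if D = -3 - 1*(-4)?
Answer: 625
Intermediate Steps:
D = 1 (D = -3 + 4 = 1)
(((0 - 5)*1)*((-2 - 1*0) + D))⁴ = (((0 - 5)*1)*((-2 - 1*0) + 1))⁴ = ((-5*1)*((-2 + 0) + 1))⁴ = (-5*(-2 + 1))⁴ = (-5*(-1))⁴ = 5⁴ = 625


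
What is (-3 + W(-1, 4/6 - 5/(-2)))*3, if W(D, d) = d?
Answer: 1/2 ≈ 0.50000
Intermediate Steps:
(-3 + W(-1, 4/6 - 5/(-2)))*3 = (-3 + (4/6 - 5/(-2)))*3 = (-3 + (4*(1/6) - 5*(-1/2)))*3 = (-3 + (2/3 + 5/2))*3 = (-3 + 19/6)*3 = (1/6)*3 = 1/2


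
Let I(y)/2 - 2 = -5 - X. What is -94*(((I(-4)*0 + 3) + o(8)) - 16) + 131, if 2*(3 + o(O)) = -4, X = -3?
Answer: 1823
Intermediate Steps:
o(O) = -5 (o(O) = -3 + (½)*(-4) = -3 - 2 = -5)
I(y) = 0 (I(y) = 4 + 2*(-5 - 1*(-3)) = 4 + 2*(-5 + 3) = 4 + 2*(-2) = 4 - 4 = 0)
-94*(((I(-4)*0 + 3) + o(8)) - 16) + 131 = -94*(((0*0 + 3) - 5) - 16) + 131 = -94*(((0 + 3) - 5) - 16) + 131 = -94*((3 - 5) - 16) + 131 = -94*(-2 - 16) + 131 = -94*(-18) + 131 = 1692 + 131 = 1823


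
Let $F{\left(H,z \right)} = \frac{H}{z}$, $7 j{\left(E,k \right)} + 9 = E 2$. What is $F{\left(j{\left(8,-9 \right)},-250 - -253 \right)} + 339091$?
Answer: $\frac{1017274}{3} \approx 3.3909 \cdot 10^{5}$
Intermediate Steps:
$j{\left(E,k \right)} = - \frac{9}{7} + \frac{2 E}{7}$ ($j{\left(E,k \right)} = - \frac{9}{7} + \frac{E 2}{7} = - \frac{9}{7} + \frac{2 E}{7}$)
$F{\left(j{\left(8,-9 \right)},-250 - -253 \right)} + 339091 = \frac{- \frac{9}{7} + \frac{2}{7} \cdot 8}{-250 - -253} + 339091 = \frac{- \frac{9}{7} + \frac{16}{7}}{-250 + 253} + 339091 = 1 \cdot \frac{1}{3} + 339091 = \frac{1}{3} + 339091 = \frac{1017274}{3}$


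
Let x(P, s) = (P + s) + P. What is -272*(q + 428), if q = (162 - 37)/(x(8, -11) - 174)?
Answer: -19640304/169 ≈ -1.1621e+5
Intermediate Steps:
x(P, s) = s + 2*P
q = -125/169 (q = (162 - 37)/((-11 + 2*8) - 174) = 125/((-11 + 16) - 174) = 125/(5 - 174) = 125/(-169) = 125*(-1/169) = -125/169 ≈ -0.73965)
-272*(q + 428) = -272*(-125/169 + 428) = -272*72207/169 = -19640304/169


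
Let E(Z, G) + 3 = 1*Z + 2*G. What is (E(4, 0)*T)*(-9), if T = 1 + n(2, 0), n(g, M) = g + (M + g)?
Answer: -45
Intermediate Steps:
n(g, M) = M + 2*g
E(Z, G) = -3 + Z + 2*G (E(Z, G) = -3 + (1*Z + 2*G) = -3 + (Z + 2*G) = -3 + Z + 2*G)
T = 5 (T = 1 + (0 + 2*2) = 1 + (0 + 4) = 1 + 4 = 5)
(E(4, 0)*T)*(-9) = ((-3 + 4 + 2*0)*5)*(-9) = ((-3 + 4 + 0)*5)*(-9) = (1*5)*(-9) = 5*(-9) = -45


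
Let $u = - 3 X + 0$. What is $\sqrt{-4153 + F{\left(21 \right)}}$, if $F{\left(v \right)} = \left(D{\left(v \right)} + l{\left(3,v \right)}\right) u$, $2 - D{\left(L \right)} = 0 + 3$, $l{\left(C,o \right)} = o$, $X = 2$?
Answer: $i \sqrt{4273} \approx 65.368 i$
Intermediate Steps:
$D{\left(L \right)} = -1$ ($D{\left(L \right)} = 2 - \left(0 + 3\right) = 2 - 3 = -1$)
$u = -6$ ($u = \left(-3\right) 2 + 0 = -6 + 0 = -6$)
$F{\left(v \right)} = 6 - 6 v$ ($F{\left(v \right)} = \left(-1 + v\right) \left(-6\right) = 6 - 6 v$)
$\sqrt{-4153 + F{\left(21 \right)}} = \sqrt{-4153 + \left(6 - 126\right)} = \sqrt{-4153 - 120} = \sqrt{-4273} = i \sqrt{4273}$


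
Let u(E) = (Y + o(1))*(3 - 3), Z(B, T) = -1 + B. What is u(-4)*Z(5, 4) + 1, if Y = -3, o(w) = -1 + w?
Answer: 1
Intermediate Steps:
u(E) = 0 (u(E) = (-3 + (-1 + 1))*(3 - 3) = (-3 + 0)*0 = -3*0 = 0)
u(-4)*Z(5, 4) + 1 = 0*(-1 + 5) + 1 = 0*4 + 1 = 0 + 1 = 1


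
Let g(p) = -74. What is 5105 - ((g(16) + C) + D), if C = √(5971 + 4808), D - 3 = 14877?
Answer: -9701 - √10779 ≈ -9804.8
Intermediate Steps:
D = 14880 (D = 3 + 14877 = 14880)
C = √10779 ≈ 103.82
5105 - ((g(16) + C) + D) = 5105 - ((-74 + √10779) + 14880) = 5105 - (14806 + √10779) = 5105 + (-14806 - √10779) = -9701 - √10779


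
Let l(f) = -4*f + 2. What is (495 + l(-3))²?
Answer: 259081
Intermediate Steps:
l(f) = 2 - 4*f
(495 + l(-3))² = (495 + (2 - 4*(-3)))² = (495 + (2 + 12))² = (495 + 14)² = 509² = 259081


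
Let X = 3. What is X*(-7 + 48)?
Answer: 123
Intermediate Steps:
X*(-7 + 48) = 3*(-7 + 48) = 3*41 = 123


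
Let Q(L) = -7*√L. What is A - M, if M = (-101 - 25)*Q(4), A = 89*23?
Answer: 283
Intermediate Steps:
A = 2047
M = 1764 (M = (-101 - 25)*(-7*√4) = -(-882)*2 = -126*(-14) = 1764)
A - M = 2047 - 1*1764 = 2047 - 1764 = 283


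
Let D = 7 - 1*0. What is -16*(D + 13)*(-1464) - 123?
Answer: 468357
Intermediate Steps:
D = 7 (D = 7 + 0 = 7)
-16*(D + 13)*(-1464) - 123 = -16*(7 + 13)*(-1464) - 123 = -16*20*(-1464) - 123 = -320*(-1464) - 123 = 468480 - 123 = 468357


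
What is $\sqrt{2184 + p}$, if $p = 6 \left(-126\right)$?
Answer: $2 \sqrt{357} \approx 37.789$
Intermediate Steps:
$p = -756$
$\sqrt{2184 + p} = \sqrt{2184 - 756} = \sqrt{1428} = 2 \sqrt{357}$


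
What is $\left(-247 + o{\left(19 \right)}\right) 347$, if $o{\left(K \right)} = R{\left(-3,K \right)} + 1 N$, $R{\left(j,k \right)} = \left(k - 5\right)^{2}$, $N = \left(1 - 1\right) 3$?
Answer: $-17697$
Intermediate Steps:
$N = 0$ ($N = 0 \cdot 3 = 0$)
$R{\left(j,k \right)} = \left(-5 + k\right)^{2}$
$o{\left(K \right)} = \left(-5 + K\right)^{2}$ ($o{\left(K \right)} = \left(-5 + K\right)^{2} + 1 \cdot 0 = \left(-5 + K\right)^{2} + 0 = \left(-5 + K\right)^{2}$)
$\left(-247 + o{\left(19 \right)}\right) 347 = \left(-247 + \left(-5 + 19\right)^{2}\right) 347 = \left(-247 + 14^{2}\right) 347 = \left(-247 + 196\right) 347 = \left(-51\right) 347 = -17697$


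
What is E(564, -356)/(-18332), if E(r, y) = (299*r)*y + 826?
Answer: 30016795/9166 ≈ 3274.8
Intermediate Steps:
E(r, y) = 826 + 299*r*y (E(r, y) = 299*r*y + 826 = 826 + 299*r*y)
E(564, -356)/(-18332) = (826 + 299*564*(-356))/(-18332) = (826 - 60034416)*(-1/18332) = -60033590*(-1/18332) = 30016795/9166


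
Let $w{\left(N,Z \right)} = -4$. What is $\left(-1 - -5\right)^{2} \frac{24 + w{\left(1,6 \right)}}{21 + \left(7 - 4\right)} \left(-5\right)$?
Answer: $- \frac{200}{3} \approx -66.667$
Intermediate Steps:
$\left(-1 - -5\right)^{2} \frac{24 + w{\left(1,6 \right)}}{21 + \left(7 - 4\right)} \left(-5\right) = \left(-1 - -5\right)^{2} \frac{24 - 4}{21 + \left(7 - 4\right)} \left(-5\right) = \left(-1 + 5\right)^{2} \frac{20}{21 + \left(7 - 4\right)} \left(-5\right) = 4^{2} \frac{20}{21 + 3} \left(-5\right) = 16 \cdot \frac{20}{24} \left(-5\right) = 16 \cdot 20 \cdot \frac{1}{24} \left(-5\right) = 16 \cdot \frac{5}{6} \left(-5\right) = \frac{40}{3} \left(-5\right) = - \frac{200}{3}$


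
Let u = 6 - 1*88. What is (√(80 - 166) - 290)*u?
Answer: 23780 - 82*I*√86 ≈ 23780.0 - 760.44*I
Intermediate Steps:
u = -82 (u = 6 - 88 = -82)
(√(80 - 166) - 290)*u = (√(80 - 166) - 290)*(-82) = (√(-86) - 290)*(-82) = (I*√86 - 290)*(-82) = (-290 + I*√86)*(-82) = 23780 - 82*I*√86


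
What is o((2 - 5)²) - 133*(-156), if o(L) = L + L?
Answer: 20766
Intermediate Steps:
o(L) = 2*L
o((2 - 5)²) - 133*(-156) = 2*(2 - 5)² - 133*(-156) = 2*(-3)² + 20748 = 2*9 + 20748 = 18 + 20748 = 20766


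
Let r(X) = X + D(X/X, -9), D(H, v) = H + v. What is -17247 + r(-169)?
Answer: -17424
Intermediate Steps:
r(X) = -8 + X (r(X) = X + (X/X - 9) = X + (1 - 9) = X - 8 = -8 + X)
-17247 + r(-169) = -17247 + (-8 - 169) = -17247 - 177 = -17424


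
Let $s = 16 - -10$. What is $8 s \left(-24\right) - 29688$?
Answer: $-34680$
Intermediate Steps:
$s = 26$ ($s = 16 + 10 = 26$)
$8 s \left(-24\right) - 29688 = 8 \cdot 26 \left(-24\right) - 29688 = 208 \left(-24\right) - 29688 = -4992 - 29688 = -34680$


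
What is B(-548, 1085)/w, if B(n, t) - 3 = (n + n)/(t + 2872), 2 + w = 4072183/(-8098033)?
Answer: -87256305575/80201461293 ≈ -1.0880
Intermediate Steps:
w = -20268249/8098033 (w = -2 + 4072183/(-8098033) = -2 + 4072183*(-1/8098033) = -2 - 4072183/8098033 = -20268249/8098033 ≈ -2.5029)
B(n, t) = 3 + 2*n/(2872 + t) (B(n, t) = 3 + (n + n)/(t + 2872) = 3 + (2*n)/(2872 + t) = 3 + 2*n/(2872 + t))
B(-548, 1085)/w = ((8616 + 2*(-548) + 3*1085)/(2872 + 1085))/(-20268249/8098033) = ((8616 - 1096 + 3255)/3957)*(-8098033/20268249) = ((1/3957)*10775)*(-8098033/20268249) = (10775/3957)*(-8098033/20268249) = -87256305575/80201461293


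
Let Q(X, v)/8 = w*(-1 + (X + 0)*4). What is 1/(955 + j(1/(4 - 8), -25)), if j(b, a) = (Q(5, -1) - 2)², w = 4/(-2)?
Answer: 1/94591 ≈ 1.0572e-5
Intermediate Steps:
w = -2 (w = 4*(-½) = -2)
Q(X, v) = 16 - 64*X (Q(X, v) = 8*(-2*(-1 + (X + 0)*4)) = 8*(-2*(-1 + X*4)) = 8*(-2*(-1 + 4*X)) = 8*(2 - 8*X) = 16 - 64*X)
j(b, a) = 93636 (j(b, a) = ((16 - 64*5) - 2)² = ((16 - 320) - 2)² = (-304 - 2)² = (-306)² = 93636)
1/(955 + j(1/(4 - 8), -25)) = 1/(955 + 93636) = 1/94591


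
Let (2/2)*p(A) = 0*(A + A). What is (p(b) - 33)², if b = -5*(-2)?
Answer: 1089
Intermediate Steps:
b = 10
p(A) = 0 (p(A) = 0*(A + A) = 0*(2*A) = 0)
(p(b) - 33)² = (0 - 33)² = (-33)² = 1089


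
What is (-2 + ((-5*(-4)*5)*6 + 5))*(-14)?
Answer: -8442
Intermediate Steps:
(-2 + ((-5*(-4)*5)*6 + 5))*(-14) = (-2 + ((20*5)*6 + 5))*(-14) = (-2 + (100*6 + 5))*(-14) = (-2 + (600 + 5))*(-14) = (-2 + 605)*(-14) = 603*(-14) = -8442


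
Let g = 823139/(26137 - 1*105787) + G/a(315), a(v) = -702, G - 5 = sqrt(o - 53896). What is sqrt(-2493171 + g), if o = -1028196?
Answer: sqrt(-2970090095461866 - 3393975*I*sqrt(270523))/34515 ≈ 0.00046923 - 1579.0*I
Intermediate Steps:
G = 5 + 2*I*sqrt(270523) (G = 5 + sqrt(-1028196 - 53896) = 5 + sqrt(-1082092) = 5 + 2*I*sqrt(270523) ≈ 5.0 + 1040.2*I)
g = -594899/57525 - I*sqrt(270523)/351 (g = 823139/(26137 - 1*105787) + (5 + 2*I*sqrt(270523))/(-702) = 823139/(26137 - 105787) + (5 + 2*I*sqrt(270523))*(-1/702) = 823139/(-79650) + (-5/702 - I*sqrt(270523)/351) = 823139*(-1/79650) + (-5/702 - I*sqrt(270523)/351) = -823139/79650 + (-5/702 - I*sqrt(270523)/351) = -594899/57525 - I*sqrt(270523)/351 ≈ -10.342 - 1.4818*I)
sqrt(-2493171 + g) = sqrt(-2493171 + (-594899/57525 - I*sqrt(270523)/351)) = sqrt(-143420256674/57525 - I*sqrt(270523)/351)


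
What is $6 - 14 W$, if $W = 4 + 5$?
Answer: $-120$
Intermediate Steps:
$W = 9$
$6 - 14 W = 6 - 126 = -120$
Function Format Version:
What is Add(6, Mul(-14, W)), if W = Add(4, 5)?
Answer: -120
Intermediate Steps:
W = 9
Add(6, Mul(-14, W)) = Add(6, Mul(-14, 9)) = Add(6, -126) = -120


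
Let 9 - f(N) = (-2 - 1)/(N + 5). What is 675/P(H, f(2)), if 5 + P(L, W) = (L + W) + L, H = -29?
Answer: -63/5 ≈ -12.600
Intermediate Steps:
f(N) = 9 + 3/(5 + N) (f(N) = 9 - (-2 - 1)/(N + 5) = 9 - (-3)/(5 + N) = 9 + 3/(5 + N))
P(L, W) = -5 + W + 2*L (P(L, W) = -5 + ((L + W) + L) = -5 + (W + 2*L) = -5 + W + 2*L)
675/P(H, f(2)) = 675/(-5 + 3*(16 + 3*2)/(5 + 2) + 2*(-29)) = 675/(-5 + 3*(16 + 6)/7 - 58) = 675/(-5 + 3*(⅐)*22 - 58) = 675/(-5 + 66/7 - 58) = 675/(-375/7) = 675*(-7/375) = -63/5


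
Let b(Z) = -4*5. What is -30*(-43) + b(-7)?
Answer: 1270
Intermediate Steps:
b(Z) = -20
-30*(-43) + b(-7) = -30*(-43) - 20 = 1290 - 20 = 1270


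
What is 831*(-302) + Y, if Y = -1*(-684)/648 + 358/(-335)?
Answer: -1513300939/6030 ≈ -2.5096e+5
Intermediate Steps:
Y = -79/6030 (Y = 684*(1/648) + 358*(-1/335) = 19/18 - 358/335 = -79/6030 ≈ -0.013101)
831*(-302) + Y = 831*(-302) - 79/6030 = -250962 - 79/6030 = -1513300939/6030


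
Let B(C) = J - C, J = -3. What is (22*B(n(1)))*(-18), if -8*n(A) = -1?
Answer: 2475/2 ≈ 1237.5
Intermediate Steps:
n(A) = ⅛ (n(A) = -⅛*(-1) = ⅛)
B(C) = -3 - C
(22*B(n(1)))*(-18) = (22*(-3 - 1*⅛))*(-18) = (22*(-3 - ⅛))*(-18) = (22*(-25/8))*(-18) = -275/4*(-18) = 2475/2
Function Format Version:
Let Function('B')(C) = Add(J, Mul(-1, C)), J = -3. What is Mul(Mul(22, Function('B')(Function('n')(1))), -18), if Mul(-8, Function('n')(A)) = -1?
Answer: Rational(2475, 2) ≈ 1237.5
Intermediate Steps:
Function('n')(A) = Rational(1, 8) (Function('n')(A) = Mul(Rational(-1, 8), -1) = Rational(1, 8))
Function('B')(C) = Add(-3, Mul(-1, C))
Mul(Mul(22, Function('B')(Function('n')(1))), -18) = Mul(Mul(22, Add(-3, Mul(-1, Rational(1, 8)))), -18) = Mul(Mul(22, Add(-3, Rational(-1, 8))), -18) = Mul(Mul(22, Rational(-25, 8)), -18) = Mul(Rational(-275, 4), -18) = Rational(2475, 2)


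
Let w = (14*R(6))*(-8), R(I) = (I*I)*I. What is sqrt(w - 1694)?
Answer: 43*I*sqrt(14) ≈ 160.89*I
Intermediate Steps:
R(I) = I**3 (R(I) = I**2*I = I**3)
w = -24192 (w = (14*6**3)*(-8) = (14*216)*(-8) = 3024*(-8) = -24192)
sqrt(w - 1694) = sqrt(-24192 - 1694) = sqrt(-25886) = 43*I*sqrt(14)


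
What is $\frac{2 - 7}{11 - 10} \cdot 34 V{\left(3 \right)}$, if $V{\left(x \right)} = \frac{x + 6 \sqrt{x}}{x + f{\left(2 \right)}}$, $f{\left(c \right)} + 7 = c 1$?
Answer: $255 + 510 \sqrt{3} \approx 1138.3$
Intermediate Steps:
$f{\left(c \right)} = -7 + c$ ($f{\left(c \right)} = -7 + c 1 = -7 + c$)
$V{\left(x \right)} = \frac{x + 6 \sqrt{x}}{-5 + x}$ ($V{\left(x \right)} = \frac{x + 6 \sqrt{x}}{x + \left(-7 + 2\right)} = \frac{x + 6 \sqrt{x}}{x - 5} = \frac{x + 6 \sqrt{x}}{-5 + x}$)
$\frac{2 - 7}{11 - 10} \cdot 34 V{\left(3 \right)} = \frac{2 - 7}{11 - 10} \cdot 34 \frac{3 + 6 \sqrt{3}}{-5 + 3} = - \frac{5}{1} \cdot 34 \frac{3 + 6 \sqrt{3}}{-2} = \left(-5\right) 1 \cdot 34 \left(- \frac{3 + 6 \sqrt{3}}{2}\right) = \left(-5\right) 34 \left(- \frac{3}{2} - 3 \sqrt{3}\right) = - 170 \left(- \frac{3}{2} - 3 \sqrt{3}\right) = 255 + 510 \sqrt{3}$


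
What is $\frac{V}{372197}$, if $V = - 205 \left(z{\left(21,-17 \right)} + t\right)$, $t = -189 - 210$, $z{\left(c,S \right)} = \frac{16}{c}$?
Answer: $\frac{1714415}{7816137} \approx 0.21934$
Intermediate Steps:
$t = -399$ ($t = -189 - 210 = -399$)
$V = \frac{1714415}{21}$ ($V = - 205 \left(\frac{16}{21} - 399\right) = \left(-205\right) \left(- \frac{8363}{21}\right) = \frac{1714415}{21} \approx 81639.0$)
$\frac{V}{372197} = \frac{1714415}{21 \cdot 372197} = \frac{1714415}{21} \cdot \frac{1}{372197} = \frac{1714415}{7816137}$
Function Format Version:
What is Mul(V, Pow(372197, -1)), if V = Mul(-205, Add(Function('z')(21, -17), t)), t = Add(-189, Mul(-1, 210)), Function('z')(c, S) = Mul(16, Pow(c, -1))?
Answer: Rational(1714415, 7816137) ≈ 0.21934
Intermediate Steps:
t = -399 (t = Add(-189, -210) = -399)
V = Rational(1714415, 21) (V = Mul(-205, Add(Mul(16, Pow(21, -1)), -399)) = Mul(-205, Add(Mul(16, Rational(1, 21)), -399)) = Mul(-205, Add(Rational(16, 21), -399)) = Mul(-205, Rational(-8363, 21)) = Rational(1714415, 21) ≈ 81639.)
Mul(V, Pow(372197, -1)) = Mul(Rational(1714415, 21), Pow(372197, -1)) = Mul(Rational(1714415, 21), Rational(1, 372197)) = Rational(1714415, 7816137)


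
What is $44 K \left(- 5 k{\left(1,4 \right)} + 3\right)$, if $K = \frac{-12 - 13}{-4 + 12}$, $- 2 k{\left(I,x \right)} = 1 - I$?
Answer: $- \frac{825}{2} \approx -412.5$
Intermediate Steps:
$k{\left(I,x \right)} = - \frac{1}{2} + \frac{I}{2}$ ($k{\left(I,x \right)} = - \frac{1 - I}{2} = - \frac{1}{2} + \frac{I}{2}$)
$K = - \frac{25}{8} \approx -3.125$
$44 K \left(- 5 k{\left(1,4 \right)} + 3\right) = 44 \left(- \frac{25}{8}\right) \left(- 5 \left(- \frac{1}{2} + \frac{1}{2} \cdot 1\right) + 3\right) = - \frac{275 \left(- 5 \left(- \frac{1}{2} + \frac{1}{2}\right) + 3\right)}{2} = - \frac{275 \left(\left(-5\right) 0 + 3\right)}{2} = - \frac{275 \left(0 + 3\right)}{2} = \left(- \frac{275}{2}\right) 3 = - \frac{825}{2}$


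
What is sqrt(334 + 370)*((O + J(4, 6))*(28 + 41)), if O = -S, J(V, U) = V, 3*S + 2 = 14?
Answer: 0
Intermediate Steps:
S = 4 (S = -2/3 + (1/3)*14 = -2/3 + 14/3 = 4)
O = -4 (O = -1*4 = -4)
sqrt(334 + 370)*((O + J(4, 6))*(28 + 41)) = sqrt(334 + 370)*((-4 + 4)*(28 + 41)) = sqrt(704)*(0*69) = (8*sqrt(11))*0 = 0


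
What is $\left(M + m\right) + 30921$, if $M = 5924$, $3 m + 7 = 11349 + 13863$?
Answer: $\frac{135740}{3} \approx 45247.0$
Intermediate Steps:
$m = \frac{25205}{3}$ ($m = - \frac{7}{3} + \frac{11349 + 13863}{3} = - \frac{7}{3} + \frac{1}{3} \cdot 25212 = - \frac{7}{3} + 8404 = \frac{25205}{3} \approx 8401.7$)
$\left(M + m\right) + 30921 = \left(5924 + \frac{25205}{3}\right) + 30921 = \frac{42977}{3} + 30921 = \frac{135740}{3}$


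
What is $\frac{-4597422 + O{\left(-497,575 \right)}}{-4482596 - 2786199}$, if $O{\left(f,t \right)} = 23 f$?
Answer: $\frac{4608853}{7268795} \approx 0.63406$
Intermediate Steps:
$\frac{-4597422 + O{\left(-497,575 \right)}}{-4482596 - 2786199} = \frac{-4597422 + 23 \left(-497\right)}{-4482596 - 2786199} = \frac{-4597422 - 11431}{-7268795} = \left(-4608853\right) \left(- \frac{1}{7268795}\right) = \frac{4608853}{7268795}$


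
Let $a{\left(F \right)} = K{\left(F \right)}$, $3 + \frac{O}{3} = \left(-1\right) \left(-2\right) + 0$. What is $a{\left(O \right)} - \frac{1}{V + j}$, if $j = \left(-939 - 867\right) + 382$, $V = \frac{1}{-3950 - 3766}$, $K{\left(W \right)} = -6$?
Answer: $- \frac{65917794}{10987585} \approx -5.9993$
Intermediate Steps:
$O = -3$ ($O = -9 + 3 \left(\left(-1\right) \left(-2\right) + 0\right) = -9 + 3 \left(2 + 0\right) = -9 + 3 \cdot 2 = -9 + 6 = -3$)
$a{\left(F \right)} = -6$
$V = - \frac{1}{7716}$ ($V = \frac{1}{-7716} = - \frac{1}{7716} \approx -0.0001296$)
$j = -1424$ ($j = -1806 + 382 = -1424$)
$a{\left(O \right)} - \frac{1}{V + j} = -6 - \frac{1}{- \frac{1}{7716} - 1424} = -6 - \frac{1}{- \frac{10987585}{7716}} = -6 - - \frac{7716}{10987585} = -6 + \frac{7716}{10987585} = - \frac{65917794}{10987585}$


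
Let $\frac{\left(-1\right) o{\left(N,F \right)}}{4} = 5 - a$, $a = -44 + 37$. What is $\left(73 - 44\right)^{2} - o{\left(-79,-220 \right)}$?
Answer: $889$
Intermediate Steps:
$a = -7$
$o{\left(N,F \right)} = -48$ ($o{\left(N,F \right)} = - 4 \left(5 - -7\right) = - 4 \left(5 + 7\right) = \left(-4\right) 12 = -48$)
$\left(73 - 44\right)^{2} - o{\left(-79,-220 \right)} = \left(73 - 44\right)^{2} - -48 = 29^{2} + 48 = 841 + 48 = 889$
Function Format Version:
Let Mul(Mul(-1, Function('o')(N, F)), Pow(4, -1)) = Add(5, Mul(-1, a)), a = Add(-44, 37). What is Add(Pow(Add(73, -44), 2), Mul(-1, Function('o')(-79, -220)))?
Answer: 889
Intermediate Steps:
a = -7
Function('o')(N, F) = -48 (Function('o')(N, F) = Mul(-4, Add(5, Mul(-1, -7))) = Mul(-4, Add(5, 7)) = Mul(-4, 12) = -48)
Add(Pow(Add(73, -44), 2), Mul(-1, Function('o')(-79, -220))) = Add(Pow(Add(73, -44), 2), Mul(-1, -48)) = Add(Pow(29, 2), 48) = Add(841, 48) = 889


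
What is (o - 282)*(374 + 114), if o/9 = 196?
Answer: 723216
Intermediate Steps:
o = 1764 (o = 9*196 = 1764)
(o - 282)*(374 + 114) = (1764 - 282)*(374 + 114) = 1482*488 = 723216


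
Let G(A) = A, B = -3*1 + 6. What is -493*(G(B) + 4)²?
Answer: -24157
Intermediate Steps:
B = 3 (B = -3 + 6 = 3)
-493*(G(B) + 4)² = -493*(3 + 4)² = -493*7² = -493*49 = -24157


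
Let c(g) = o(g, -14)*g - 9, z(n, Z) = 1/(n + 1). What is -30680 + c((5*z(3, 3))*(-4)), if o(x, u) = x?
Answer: -30664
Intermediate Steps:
z(n, Z) = 1/(1 + n)
c(g) = -9 + g² (c(g) = g*g - 9 = g² - 9 = -9 + g²)
-30680 + c((5*z(3, 3))*(-4)) = -30680 + (-9 + ((5/(1 + 3))*(-4))²) = -30680 + (-9 + ((5/4)*(-4))²) = -30680 + (-9 + (-5)²) = -30680 + (-9 + 25) = -30680 + 16 = -30664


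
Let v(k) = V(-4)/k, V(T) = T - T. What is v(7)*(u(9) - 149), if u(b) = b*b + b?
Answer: 0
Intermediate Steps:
V(T) = 0
v(k) = 0 (v(k) = 0/k = 0)
u(b) = b + b² (u(b) = b² + b = b + b²)
v(7)*(u(9) - 149) = 0*(9*(1 + 9) - 149) = 0*(9*10 - 149) = 0*(90 - 149) = 0*(-59) = 0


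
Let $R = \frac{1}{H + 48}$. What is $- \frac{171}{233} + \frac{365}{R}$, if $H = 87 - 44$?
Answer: $\frac{7738924}{233} \approx 33214.0$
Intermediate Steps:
$H = 43$ ($H = 87 - 44 = 43$)
$R = \frac{1}{91}$ ($R = \frac{1}{43 + 48} = \frac{1}{91} \approx 0.010989$)
$- \frac{171}{233} + \frac{365}{R} = - \frac{171}{233} + 365 \frac{1}{\frac{1}{91}} = \left(-171\right) \frac{1}{233} + 365 \cdot 91 = - \frac{171}{233} + 33215 = \frac{7738924}{233}$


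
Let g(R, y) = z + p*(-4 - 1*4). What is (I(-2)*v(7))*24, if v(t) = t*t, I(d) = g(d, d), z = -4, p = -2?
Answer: 14112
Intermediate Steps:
g(R, y) = 12 (g(R, y) = -4 - 2*(-4 - 1*4) = -4 - 2*(-4 - 4) = -4 - 2*(-8) = -4 + 16 = 12)
I(d) = 12
v(t) = t**2
(I(-2)*v(7))*24 = (12*7**2)*24 = (12*49)*24 = 588*24 = 14112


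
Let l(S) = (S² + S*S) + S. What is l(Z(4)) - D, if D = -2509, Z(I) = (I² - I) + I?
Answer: 3037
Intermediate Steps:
Z(I) = I²
l(S) = S + 2*S² (l(S) = (S² + S²) + S = 2*S² + S = S + 2*S²)
l(Z(4)) - D = 4²*(1 + 2*4²) - 1*(-2509) = 16*(1 + 2*16) + 2509 = 16*(1 + 32) + 2509 = 16*33 + 2509 = 528 + 2509 = 3037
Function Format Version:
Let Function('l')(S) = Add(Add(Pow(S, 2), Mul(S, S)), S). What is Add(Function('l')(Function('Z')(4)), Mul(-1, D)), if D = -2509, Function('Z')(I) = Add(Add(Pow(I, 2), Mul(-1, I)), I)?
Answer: 3037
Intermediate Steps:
Function('Z')(I) = Pow(I, 2)
Function('l')(S) = Add(S, Mul(2, Pow(S, 2))) (Function('l')(S) = Add(Add(Pow(S, 2), Pow(S, 2)), S) = Add(Mul(2, Pow(S, 2)), S) = Add(S, Mul(2, Pow(S, 2))))
Add(Function('l')(Function('Z')(4)), Mul(-1, D)) = Add(Mul(Pow(4, 2), Add(1, Mul(2, Pow(4, 2)))), Mul(-1, -2509)) = Add(Mul(16, Add(1, Mul(2, 16))), 2509) = Add(Mul(16, Add(1, 32)), 2509) = Add(Mul(16, 33), 2509) = Add(528, 2509) = 3037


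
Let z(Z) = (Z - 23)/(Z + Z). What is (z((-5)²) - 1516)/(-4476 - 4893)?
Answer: 4211/26025 ≈ 0.16181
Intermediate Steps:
z(Z) = (-23 + Z)/(2*Z) (z(Z) = (-23 + Z)/((2*Z)) = (-23 + Z)*(1/(2*Z)) = (-23 + Z)/(2*Z))
(z((-5)²) - 1516)/(-4476 - 4893) = ((-23 + (-5)²)/(2*((-5)²)) - 1516)/(-4476 - 4893) = ((½)*(-23 + 25)/25 - 1516)/(-9369) = ((½)*(1/25)*2 - 1516)*(-1/9369) = (1/25 - 1516)*(-1/9369) = -37899/25*(-1/9369) = 4211/26025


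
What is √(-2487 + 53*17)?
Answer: I*√1586 ≈ 39.825*I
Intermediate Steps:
√(-2487 + 53*17) = √(-2487 + 901) = √(-1586) = I*√1586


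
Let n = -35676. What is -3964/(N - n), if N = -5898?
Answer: -1982/14889 ≈ -0.13312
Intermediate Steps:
-3964/(N - n) = -3964/(-5898 - 1*(-35676)) = -3964/(-5898 + 35676) = -3964/29778 = -3964*1/29778 = -1982/14889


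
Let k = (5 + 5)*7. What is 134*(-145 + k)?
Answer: -10050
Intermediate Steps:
k = 70 (k = 10*7 = 70)
134*(-145 + k) = 134*(-145 + 70) = 134*(-75) = -10050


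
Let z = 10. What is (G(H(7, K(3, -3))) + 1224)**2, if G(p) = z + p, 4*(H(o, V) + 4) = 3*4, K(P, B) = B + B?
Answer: 1520289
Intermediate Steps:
K(P, B) = 2*B
H(o, V) = -1 (H(o, V) = -4 + (3*4)/4 = -4 + (1/4)*12 = -4 + 3 = -1)
G(p) = 10 + p
(G(H(7, K(3, -3))) + 1224)**2 = ((10 - 1) + 1224)**2 = (9 + 1224)**2 = 1233**2 = 1520289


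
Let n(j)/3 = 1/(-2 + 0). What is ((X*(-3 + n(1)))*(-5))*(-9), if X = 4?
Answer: -810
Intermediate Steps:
n(j) = -3/2 (n(j) = 3/(-2 + 0) = 3/(-2) = 3*(-1/2) = -3/2)
((X*(-3 + n(1)))*(-5))*(-9) = ((4*(-3 - 3/2))*(-5))*(-9) = ((4*(-9/2))*(-5))*(-9) = -18*(-5)*(-9) = 90*(-9) = -810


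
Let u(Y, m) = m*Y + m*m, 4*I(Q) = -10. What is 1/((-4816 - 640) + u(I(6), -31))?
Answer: -2/8835 ≈ -0.00022637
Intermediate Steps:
I(Q) = -5/2 (I(Q) = (¼)*(-10) = -5/2)
u(Y, m) = m² + Y*m (u(Y, m) = Y*m + m² = m² + Y*m)
1/((-4816 - 640) + u(I(6), -31)) = 1/((-4816 - 640) - 31*(-5/2 - 31)) = 1/(-5456 - 31*(-67/2)) = 1/(-5456 + 2077/2) = 1/(-8835/2) = -2/8835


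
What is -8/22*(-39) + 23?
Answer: 409/11 ≈ 37.182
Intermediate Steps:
-8/22*(-39) + 23 = -8*1/22*(-39) + 23 = -4/11*(-39) + 23 = 156/11 + 23 = 409/11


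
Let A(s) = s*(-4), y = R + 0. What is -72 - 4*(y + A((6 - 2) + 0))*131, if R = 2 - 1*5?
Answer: 9884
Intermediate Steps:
R = -3 (R = 2 - 5 = -3)
y = -3 (y = -3 + 0 = -3)
A(s) = -4*s
-72 - 4*(y + A((6 - 2) + 0))*131 = -72 - 4*(-3 - 4*((6 - 2) + 0))*131 = -72 - 4*(-3 - 4*(4 + 0))*131 = -72 - 4*(-3 - 4*4)*131 = -72 - 4*(-3 - 16)*131 = -72 - 4*(-19)*131 = -72 + 76*131 = -72 + 9956 = 9884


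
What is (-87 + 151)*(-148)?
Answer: -9472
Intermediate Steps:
(-87 + 151)*(-148) = 64*(-148) = -9472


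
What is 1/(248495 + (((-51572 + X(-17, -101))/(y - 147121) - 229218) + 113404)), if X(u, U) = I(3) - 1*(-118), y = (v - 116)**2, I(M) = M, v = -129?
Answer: 87096/11556035827 ≈ 7.5368e-6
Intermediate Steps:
y = 60025 (y = (-129 - 116)**2 = (-245)**2 = 60025)
X(u, U) = 121 (X(u, U) = 3 - 1*(-118) = 3 + 118 = 121)
1/(248495 + (((-51572 + X(-17, -101))/(y - 147121) - 229218) + 113404)) = 1/(248495 + (((-51572 + 121)/(60025 - 147121) - 229218) + 113404)) = 1/(248495 + ((-51451/(-87096) - 229218) + 113404)) = 1/(248495 + ((-51451*(-1/87096) - 229218) + 113404)) = 1/(248495 + ((51451/87096 - 229218) + 113404)) = 1/(248495 + (-19963919477/87096 + 113404)) = 1/(248495 - 10086884693/87096) = 1/(11556035827/87096) = 87096/11556035827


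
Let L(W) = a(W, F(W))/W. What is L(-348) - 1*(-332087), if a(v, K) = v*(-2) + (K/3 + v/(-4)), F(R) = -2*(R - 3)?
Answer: 38521753/116 ≈ 3.3208e+5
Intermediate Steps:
F(R) = 6 - 2*R (F(R) = -2*(-3 + R) = 6 - 2*R)
a(v, K) = -9*v/4 + K/3 (a(v, K) = -2*v + (K*(⅓) + v*(-¼)) = -2*v + (K/3 - v/4) = -2*v + (-v/4 + K/3) = -9*v/4 + K/3)
L(W) = (2 - 35*W/12)/W (L(W) = (-9*W/4 + (6 - 2*W)/3)/W = (-9*W/4 + (2 - 2*W/3))/W = (2 - 35*W/12)/W)
L(-348) - 1*(-332087) = (-35/12 + 2/(-348)) - 1*(-332087) = (-35/12 + 2*(-1/348)) + 332087 = (-35/12 - 1/174) + 332087 = -339/116 + 332087 = 38521753/116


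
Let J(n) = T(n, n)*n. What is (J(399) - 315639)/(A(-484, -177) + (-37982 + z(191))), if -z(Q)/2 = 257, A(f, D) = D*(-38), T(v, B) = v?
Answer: 8691/1765 ≈ 4.9241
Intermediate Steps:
A(f, D) = -38*D
z(Q) = -514 (z(Q) = -2*257 = -514)
J(n) = n² (J(n) = n*n = n²)
(J(399) - 315639)/(A(-484, -177) + (-37982 + z(191))) = (399² - 315639)/(-38*(-177) + (-37982 - 514)) = (159201 - 315639)/(6726 - 38496) = -156438/(-31770) = -156438*(-1/31770) = 8691/1765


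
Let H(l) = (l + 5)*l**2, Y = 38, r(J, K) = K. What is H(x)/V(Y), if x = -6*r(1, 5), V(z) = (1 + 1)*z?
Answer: -5625/19 ≈ -296.05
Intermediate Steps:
V(z) = 2*z
x = -30 (x = -6*5 = -30)
H(l) = l**2*(5 + l) (H(l) = (5 + l)*l**2 = l**2*(5 + l))
H(x)/V(Y) = ((-30)**2*(5 - 30))/((2*38)) = (900*(-25))/76 = -22500*1/76 = -5625/19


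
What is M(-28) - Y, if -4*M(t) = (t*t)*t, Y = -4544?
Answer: 10032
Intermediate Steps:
M(t) = -t³/4 (M(t) = -t*t*t/4 = -t²*t/4 = -t³/4)
M(-28) - Y = -¼*(-28)³ - 1*(-4544) = -¼*(-21952) + 4544 = 5488 + 4544 = 10032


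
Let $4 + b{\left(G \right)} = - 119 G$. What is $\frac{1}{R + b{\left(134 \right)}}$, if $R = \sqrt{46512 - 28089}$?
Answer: $- \frac{15950}{254384077} - \frac{3 \sqrt{2047}}{254384077} \approx -6.3234 \cdot 10^{-5}$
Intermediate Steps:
$b{\left(G \right)} = -4 - 119 G$
$R = 3 \sqrt{2047}$ ($R = \sqrt{18423} = 3 \sqrt{2047} \approx 135.73$)
$\frac{1}{R + b{\left(134 \right)}} = \frac{1}{3 \sqrt{2047} - 15950} = \frac{1}{-15950 + 3 \sqrt{2047}}$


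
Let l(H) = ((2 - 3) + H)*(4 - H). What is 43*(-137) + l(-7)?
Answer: -5979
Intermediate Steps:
l(H) = (-1 + H)*(4 - H)
43*(-137) + l(-7) = 43*(-137) + (-4 - 1*(-7)² + 5*(-7)) = -5891 + (-4 - 1*49 - 35) = -5891 + (-4 - 49 - 35) = -5891 - 88 = -5979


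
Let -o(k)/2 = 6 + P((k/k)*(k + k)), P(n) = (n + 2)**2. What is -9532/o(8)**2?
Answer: -2383/108900 ≈ -0.021882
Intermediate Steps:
P(n) = (2 + n)**2
o(k) = -12 - 2*(2 + 2*k)**2 (o(k) = -2*(6 + (2 + (k/k)*(k + k))**2) = -2*(6 + (2 + 1*(2*k))**2) = -2*(6 + (2 + 2*k)**2) = -12 - 2*(2 + 2*k)**2)
-9532/o(8)**2 = -9532/(-12 - 8*(1 + 8)**2)**2 = -9532/(-12 - 8*9**2)**2 = -9532/(-12 - 8*81)**2 = -9532/(-12 - 648)**2 = -9532/((-660)**2) = -9532/435600 = -9532*1/435600 = -2383/108900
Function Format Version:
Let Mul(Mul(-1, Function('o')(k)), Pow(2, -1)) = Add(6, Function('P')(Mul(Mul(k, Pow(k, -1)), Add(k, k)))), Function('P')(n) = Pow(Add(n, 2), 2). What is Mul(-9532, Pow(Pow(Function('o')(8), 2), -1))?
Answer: Rational(-2383, 108900) ≈ -0.021882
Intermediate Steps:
Function('P')(n) = Pow(Add(2, n), 2)
Function('o')(k) = Add(-12, Mul(-2, Pow(Add(2, Mul(2, k)), 2))) (Function('o')(k) = Mul(-2, Add(6, Pow(Add(2, Mul(Mul(k, Pow(k, -1)), Add(k, k))), 2))) = Mul(-2, Add(6, Pow(Add(2, Mul(1, Mul(2, k))), 2))) = Mul(-2, Add(6, Pow(Add(2, Mul(2, k)), 2))) = Add(-12, Mul(-2, Pow(Add(2, Mul(2, k)), 2))))
Mul(-9532, Pow(Pow(Function('o')(8), 2), -1)) = Mul(-9532, Pow(Pow(Add(-12, Mul(-8, Pow(Add(1, 8), 2))), 2), -1)) = Mul(-9532, Pow(Pow(Add(-12, Mul(-8, Pow(9, 2))), 2), -1)) = Mul(-9532, Pow(Pow(Add(-12, Mul(-8, 81)), 2), -1)) = Mul(-9532, Pow(Pow(Add(-12, -648), 2), -1)) = Mul(-9532, Pow(Pow(-660, 2), -1)) = Mul(-9532, Pow(435600, -1)) = Mul(-9532, Rational(1, 435600)) = Rational(-2383, 108900)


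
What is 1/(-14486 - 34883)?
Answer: -1/49369 ≈ -2.0256e-5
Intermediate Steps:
1/(-14486 - 34883) = 1/(-49369) = -1/49369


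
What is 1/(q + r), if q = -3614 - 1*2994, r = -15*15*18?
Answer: -1/10658 ≈ -9.3826e-5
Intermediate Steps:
r = -4050 (r = -225*18 = -4050)
q = -6608 (q = -3614 - 2994 = -6608)
1/(q + r) = 1/(-6608 - 4050) = 1/(-10658) = -1/10658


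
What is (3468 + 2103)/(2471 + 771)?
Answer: 5571/3242 ≈ 1.7184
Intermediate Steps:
(3468 + 2103)/(2471 + 771) = 5571/3242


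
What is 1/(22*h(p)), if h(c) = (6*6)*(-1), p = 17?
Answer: -1/792 ≈ -0.0012626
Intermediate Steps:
h(c) = -36 (h(c) = 36*(-1) = -36)
1/(22*h(p)) = 1/(22*(-36)) = 1/(-792) = -1/792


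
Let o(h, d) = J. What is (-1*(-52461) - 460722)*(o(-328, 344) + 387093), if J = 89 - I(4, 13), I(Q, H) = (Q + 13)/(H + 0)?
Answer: -2054920096089/13 ≈ -1.5807e+11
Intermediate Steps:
I(Q, H) = (13 + Q)/H
J = 1140/13 (J = 89 - (13 + 4)/13 = 89 - 17/13 = 1140/13 ≈ 87.692)
o(h, d) = 1140/13
(-1*(-52461) - 460722)*(o(-328, 344) + 387093) = (-1*(-52461) - 460722)*(1140/13 + 387093) = (52461 - 460722)*(5033349/13) = -408261*5033349/13 = -2054920096089/13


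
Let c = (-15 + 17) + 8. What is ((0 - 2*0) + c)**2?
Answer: 100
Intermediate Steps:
c = 10 (c = 2 + 8 = 10)
((0 - 2*0) + c)**2 = ((0 - 2*0) + 10)**2 = ((0 + 0) + 10)**2 = (0 + 10)**2 = 10**2 = 100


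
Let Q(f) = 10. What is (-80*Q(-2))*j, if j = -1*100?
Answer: 80000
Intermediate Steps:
j = -100
(-80*Q(-2))*j = -80*10*(-100) = -800*(-100) = 80000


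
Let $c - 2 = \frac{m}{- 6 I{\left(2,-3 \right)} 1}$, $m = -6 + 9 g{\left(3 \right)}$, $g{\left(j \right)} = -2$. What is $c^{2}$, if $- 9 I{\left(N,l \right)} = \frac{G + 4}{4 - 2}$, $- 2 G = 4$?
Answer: $1156$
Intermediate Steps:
$G = -2$ ($G = \left(- \frac{1}{2}\right) 4 = -2$)
$m = -24$ ($m = -6 + 9 \left(-2\right) = -6 - 18 = -24$)
$I{\left(N,l \right)} = - \frac{1}{9}$ ($I{\left(N,l \right)} = - \frac{\left(-2 + 4\right) \frac{1}{4 - 2}}{9} = - \frac{2 \cdot \frac{1}{2}}{9} = \left(- \frac{1}{9}\right) 1 = - \frac{1}{9}$)
$c = -34$ ($c = 2 - \frac{24}{\left(-6\right) \left(- \frac{1}{9}\right) 1} = 2 - \frac{24}{\frac{2}{3} \cdot 1} = 2 - \frac{24}{\frac{2}{3}} = 2 - 36 = -34$)
$c^{2} = \left(-34\right)^{2} = 1156$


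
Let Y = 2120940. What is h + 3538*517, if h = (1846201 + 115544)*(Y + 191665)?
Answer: 4536743124871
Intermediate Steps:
h = 4536741295725 (h = (1846201 + 115544)*(2120940 + 191665) = 1961745*2312605 = 4536741295725)
h + 3538*517 = 4536741295725 + 3538*517 = 4536741295725 + 1829146 = 4536743124871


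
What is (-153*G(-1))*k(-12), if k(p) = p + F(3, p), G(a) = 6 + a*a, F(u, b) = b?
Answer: 25704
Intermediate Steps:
G(a) = 6 + a²
k(p) = 2*p (k(p) = p + p = 2*p)
(-153*G(-1))*k(-12) = (-153*(6 + (-1)²))*(2*(-12)) = -153*(6 + 1)*(-24) = -153*7*(-24) = -1071*(-24) = 25704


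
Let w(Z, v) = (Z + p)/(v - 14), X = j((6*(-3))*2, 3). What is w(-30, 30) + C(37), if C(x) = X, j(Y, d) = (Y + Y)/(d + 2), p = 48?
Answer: -531/40 ≈ -13.275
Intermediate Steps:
j(Y, d) = 2*Y/(2 + d) (j(Y, d) = (2*Y)/(2 + d) = 2*Y/(2 + d))
X = -72/5 (X = 2*((6*(-3))*2)/(2 + 3) = 2*(-18*2)/5 = 2*(-36)*(⅕) = -72/5 ≈ -14.400)
w(Z, v) = (48 + Z)/(-14 + v) (w(Z, v) = (Z + 48)/(v - 14) = (48 + Z)/(-14 + v))
C(x) = -72/5
w(-30, 30) + C(37) = (48 - 30)/(-14 + 30) - 72/5 = 18/16 - 72/5 = (1/16)*18 - 72/5 = 9/8 - 72/5 = -531/40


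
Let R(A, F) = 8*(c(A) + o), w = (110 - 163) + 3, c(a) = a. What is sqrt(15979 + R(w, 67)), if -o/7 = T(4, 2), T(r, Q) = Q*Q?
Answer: sqrt(15355) ≈ 123.92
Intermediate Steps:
T(r, Q) = Q**2
w = -50 (w = -53 + 3 = -50)
o = -28 (o = -7*2**2 = -7*4 = -28)
R(A, F) = -224 + 8*A (R(A, F) = 8*(A - 28) = 8*(-28 + A) = -224 + 8*A)
sqrt(15979 + R(w, 67)) = sqrt(15979 + (-224 + 8*(-50))) = sqrt(15979 + (-224 - 400)) = sqrt(15979 - 624) = sqrt(15355)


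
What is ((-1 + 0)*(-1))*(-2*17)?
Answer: -34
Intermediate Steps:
((-1 + 0)*(-1))*(-2*17) = -1*(-1)*(-34) = 1*(-34) = -34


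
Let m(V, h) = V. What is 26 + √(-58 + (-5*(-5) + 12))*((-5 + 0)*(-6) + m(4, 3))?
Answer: 26 + 34*I*√21 ≈ 26.0 + 155.81*I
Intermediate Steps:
26 + √(-58 + (-5*(-5) + 12))*((-5 + 0)*(-6) + m(4, 3)) = 26 + √(-58 + (-5*(-5) + 12))*((-5 + 0)*(-6) + 4) = 26 + √(-58 + (25 + 12))*(-5*(-6) + 4) = 26 + √(-58 + 37)*(30 + 4) = 26 + √(-21)*34 = 26 + (I*√21)*34 = 26 + 34*I*√21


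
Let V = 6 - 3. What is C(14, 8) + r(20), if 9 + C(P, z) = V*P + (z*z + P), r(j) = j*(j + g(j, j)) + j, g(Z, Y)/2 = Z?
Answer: 1331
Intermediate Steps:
g(Z, Y) = 2*Z
V = 3
r(j) = j + 3*j² (r(j) = j*(j + 2*j) + j = j*(3*j) + j = 3*j² + j = j + 3*j²)
C(P, z) = -9 + z² + 4*P (C(P, z) = -9 + (3*P + (z*z + P)) = -9 + (3*P + (z² + P)) = -9 + (3*P + (P + z²)) = -9 + (z² + 4*P) = -9 + z² + 4*P)
C(14, 8) + r(20) = (-9 + 8² + 4*14) + 20*(1 + 3*20) = (-9 + 64 + 56) + 20*(1 + 60) = 111 + 20*61 = 111 + 1220 = 1331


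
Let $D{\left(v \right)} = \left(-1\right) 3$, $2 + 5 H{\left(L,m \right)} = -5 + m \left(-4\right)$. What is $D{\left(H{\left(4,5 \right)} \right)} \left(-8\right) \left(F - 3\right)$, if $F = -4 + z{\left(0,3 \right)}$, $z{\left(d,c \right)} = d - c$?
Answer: $-240$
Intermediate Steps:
$H{\left(L,m \right)} = - \frac{7}{5} - \frac{4 m}{5}$ ($H{\left(L,m \right)} = - \frac{2}{5} + \frac{-5 + m \left(-4\right)}{5} = - \frac{2}{5} + \frac{-5 - 4 m}{5} = - \frac{2}{5} - \left(1 + \frac{4 m}{5}\right) = - \frac{7}{5} - \frac{4 m}{5}$)
$F = -7$ ($F = -4 + \left(0 - 3\right) = -4 - 3 = -7$)
$D{\left(v \right)} = -3$
$D{\left(H{\left(4,5 \right)} \right)} \left(-8\right) \left(F - 3\right) = \left(-3\right) \left(-8\right) \left(-7 - 3\right) = 24 \left(-7 - 3\right) = 24 \left(-10\right) = -240$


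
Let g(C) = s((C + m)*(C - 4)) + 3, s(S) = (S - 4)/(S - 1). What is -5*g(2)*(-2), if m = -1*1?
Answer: 50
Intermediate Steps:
m = -1
s(S) = (-4 + S)/(-1 + S)
g(C) = 3 + (-4 + (-1 + C)*(-4 + C))/(-1 + (-1 + C)*(-4 + C)) (g(C) = (-4 + (C - 1)*(C - 4))/(-1 + (C - 1)*(C - 4)) + 3 = (-4 + (-1 + C)*(-4 + C))/(-1 + (-1 + C)*(-4 + C)) + 3 = 3 + (-4 + (-1 + C)*(-4 + C))/(-1 + (-1 + C)*(-4 + C)))
-5*g(2)*(-2) = -5*(9 - 20*2 + 4*2²)/(3 + 2² - 5*2)*(-2) = -5*(9 - 40 + 4*4)/(3 + 4 - 10)*(-2) = -5*(9 - 40 + 16)/(-3)*(-2) = -(-5)*(-15)/3*(-2) = -5*5*(-2) = -25*(-2) = 50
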